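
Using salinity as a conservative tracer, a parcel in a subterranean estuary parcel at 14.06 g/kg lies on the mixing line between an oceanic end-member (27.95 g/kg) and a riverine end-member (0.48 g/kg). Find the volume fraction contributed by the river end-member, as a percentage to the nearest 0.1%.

50.6%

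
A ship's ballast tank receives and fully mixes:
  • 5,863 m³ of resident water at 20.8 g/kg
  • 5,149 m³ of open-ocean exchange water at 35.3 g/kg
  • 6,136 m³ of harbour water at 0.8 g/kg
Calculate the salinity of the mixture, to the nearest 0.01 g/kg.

18.00 g/kg

Total salt / total volume:
salt = 5,863×20.8 + 5,149×35.3 + 6,136×0.8 = 121,950.4 + 181,759.7 + 4,908.8 = 308,618.9
volume = 5,863 + 5,149 + 6,136 = 17,148 m³
S = 308,618.9 / 17,148 = 17.9974 g/kg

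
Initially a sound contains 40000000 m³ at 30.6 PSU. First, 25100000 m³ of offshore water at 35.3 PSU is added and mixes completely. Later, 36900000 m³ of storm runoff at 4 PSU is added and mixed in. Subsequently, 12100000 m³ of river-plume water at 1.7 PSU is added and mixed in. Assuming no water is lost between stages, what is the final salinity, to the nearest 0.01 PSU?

Mass of salt is conserved:
Initial salt = 40,000,000×30.6 = 1,224,000,000
After stage 1: salt = 1,224,000,000 + 25,100,000×35.3 = 2,110,030,000; volume = 65,100,000 m³; S = 32.412 PSU
After stage 2: salt = 2,110,030,000 + 36,900,000×4 = 2,257,630,000; volume = 102,000,000 m³; S = 22.134 PSU
After stage 3: salt = 2,257,630,000 + 12,100,000×1.7 = 2,278,200,000; volume = 114,100,000 m³
S = 2,278,200,000 / 114,100,000 = 19.9667 PSU

19.97 PSU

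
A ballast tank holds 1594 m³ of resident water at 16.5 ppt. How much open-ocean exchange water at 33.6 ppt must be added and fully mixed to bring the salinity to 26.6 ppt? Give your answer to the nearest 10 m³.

Salt balance: 1,594×16.5 + V×33.6 = (1,594+V)×26.6
26,301 + 33.6V = 42,400.4 + 26.6V
16,099.4 = 7V
V = 2,299.91 m³

2300 m³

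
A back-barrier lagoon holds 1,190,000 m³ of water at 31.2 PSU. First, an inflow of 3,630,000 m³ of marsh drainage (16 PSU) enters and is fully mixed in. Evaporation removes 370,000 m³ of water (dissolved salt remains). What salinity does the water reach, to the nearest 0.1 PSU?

After mixing: salt = 1,190,000×31.2 + 3,630,000×16 = 95,208,000; volume = 4,820,000 m³
After evaporation: salt unchanged = 95,208,000; volume = 4,820,000 − 370,000 = 4,450,000 m³
S = 95,208,000 / 4,450,000 = 21.3951 PSU

21.4 PSU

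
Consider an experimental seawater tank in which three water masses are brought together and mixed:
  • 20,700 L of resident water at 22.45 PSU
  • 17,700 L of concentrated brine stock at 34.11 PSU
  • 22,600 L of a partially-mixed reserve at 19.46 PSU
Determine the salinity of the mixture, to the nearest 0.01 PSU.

By conservation of dissolved salt,
salt = 20,700×22.45 + 17,700×34.11 + 22,600×19.46 = 464,715 + 603,747 + 439,796 = 1,508,258
volume = 20,700 + 17,700 + 22,600 = 61,000 L
S = 1,508,258 / 61,000 = 24.7255 PSU

24.73 PSU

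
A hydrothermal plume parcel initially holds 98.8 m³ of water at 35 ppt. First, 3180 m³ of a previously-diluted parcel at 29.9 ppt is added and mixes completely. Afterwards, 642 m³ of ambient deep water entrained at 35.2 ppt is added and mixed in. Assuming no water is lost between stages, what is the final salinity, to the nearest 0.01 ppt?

Conserving salt mass:
Initial salt = 98.8×35 = 3,458
After stage 1: salt = 3,458 + 3,180×29.9 = 98,540; volume = 3,278.8 m³; S = 30.054 ppt
After stage 2: salt = 98,540 + 642×35.2 = 121,138.4; volume = 3,920.8 m³
S = 121,138.4 / 3,920.8 = 30.8963 ppt

30.90 ppt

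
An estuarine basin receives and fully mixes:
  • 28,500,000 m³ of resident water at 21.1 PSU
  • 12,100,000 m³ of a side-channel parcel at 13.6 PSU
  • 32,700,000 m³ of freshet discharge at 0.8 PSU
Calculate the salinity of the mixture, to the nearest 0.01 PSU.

10.81 PSU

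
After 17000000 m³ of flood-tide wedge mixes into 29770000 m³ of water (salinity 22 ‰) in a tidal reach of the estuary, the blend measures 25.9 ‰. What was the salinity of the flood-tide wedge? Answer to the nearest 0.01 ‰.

Salt balance: 29,770,000×22 + 17,000,000×S = 46,770,000×25.9
654,940,000 + 17,000,000·S = 1,211,343,000
S = (1,211,343,000 − 654,940,000) / 17,000,000 = 32.7296 ‰

32.73 ‰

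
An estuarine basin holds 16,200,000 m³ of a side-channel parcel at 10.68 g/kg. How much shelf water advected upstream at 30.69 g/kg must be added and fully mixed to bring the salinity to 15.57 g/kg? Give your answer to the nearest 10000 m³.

Salt balance: 16,200,000×10.68 + V×30.69 = (16,200,000+V)×15.57
173,016,000 + 30.69V = 252,234,000 + 15.57V
79,218,000 = 15.12V
V = 5,239,285.71 m³

5240000 m³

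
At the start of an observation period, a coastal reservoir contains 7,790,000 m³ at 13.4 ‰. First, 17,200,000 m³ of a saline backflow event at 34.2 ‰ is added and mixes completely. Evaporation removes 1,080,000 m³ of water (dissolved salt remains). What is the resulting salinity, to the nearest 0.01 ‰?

28.97 ‰

After mixing: salt = 7,790,000×13.4 + 17,200,000×34.2 = 692,626,000; volume = 24,990,000 m³
After evaporation: salt unchanged = 692,626,000; volume = 24,990,000 − 1,080,000 = 23,910,000 m³
S = 692,626,000 / 23,910,000 = 28.968 ‰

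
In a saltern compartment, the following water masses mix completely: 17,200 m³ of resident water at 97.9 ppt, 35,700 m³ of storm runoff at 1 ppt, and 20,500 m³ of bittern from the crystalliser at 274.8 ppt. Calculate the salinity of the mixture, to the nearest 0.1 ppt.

100.2 ppt

Salt balance:
salt = 17,200×97.9 + 35,700×1 + 20,500×274.8 = 1,683,880 + 35,700 + 5,633,400 = 7,352,980
volume = 17,200 + 35,700 + 20,500 = 73,400 m³
S = 7,352,980 / 73,400 = 100.177 ppt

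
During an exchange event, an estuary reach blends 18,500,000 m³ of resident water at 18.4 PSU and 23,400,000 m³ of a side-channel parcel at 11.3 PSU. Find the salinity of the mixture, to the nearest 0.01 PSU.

14.43 PSU

By conservation of dissolved salt,
salt = 18,500,000×18.4 + 23,400,000×11.3 = 340,400,000 + 264,420,000 = 604,820,000
volume = 18,500,000 + 23,400,000 = 41,900,000 m³
S = 604,820,000 / 41,900,000 = 14.4348 PSU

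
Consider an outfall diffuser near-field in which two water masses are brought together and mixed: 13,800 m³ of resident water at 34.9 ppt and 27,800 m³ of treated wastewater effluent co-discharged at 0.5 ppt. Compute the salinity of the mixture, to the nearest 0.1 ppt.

Total salt / total volume:
salt = 13,800×34.9 + 27,800×0.5 = 481,620 + 13,900 = 495,520
volume = 13,800 + 27,800 = 41,600 m³
S = 495,520 / 41,600 = 11.912 ppt

11.9 ppt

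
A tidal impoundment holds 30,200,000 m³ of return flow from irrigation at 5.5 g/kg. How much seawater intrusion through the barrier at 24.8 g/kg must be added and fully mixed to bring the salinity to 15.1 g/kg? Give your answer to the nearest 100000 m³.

Salt balance: 30,200,000×5.5 + V×24.8 = (30,200,000+V)×15.1
166,100,000 + 24.8V = 456,020,000 + 15.1V
289,920,000 = 9.7V
V = 29,888,659.79 m³

29900000 m³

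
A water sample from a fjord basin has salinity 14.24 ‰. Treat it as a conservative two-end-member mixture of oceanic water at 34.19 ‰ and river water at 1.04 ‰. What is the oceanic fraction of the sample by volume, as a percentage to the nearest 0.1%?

39.8%

Let g be the oceanic fraction. Salt balance per unit volume:
g×34.19 + (1−g)×1.04 = 14.24
g = (14.24 − 1.04) / (34.19 − 1.04) = 13.2/33.15 = 0.3982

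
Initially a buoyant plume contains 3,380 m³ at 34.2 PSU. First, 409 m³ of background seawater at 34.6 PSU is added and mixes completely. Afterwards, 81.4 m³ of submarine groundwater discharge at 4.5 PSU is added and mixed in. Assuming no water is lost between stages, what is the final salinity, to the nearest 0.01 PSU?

33.62 PSU

Total salt / total volume:
Initial salt = 3,380×34.2 = 115,596
After stage 1: salt = 115,596 + 409×34.6 = 129,747.4; volume = 3,789 m³; S = 34.243 PSU
After stage 2: salt = 129,747.4 + 81.4×4.5 = 130,113.7; volume = 3,870.4 m³
S = 130,113.7 / 3,870.4 = 33.6176 PSU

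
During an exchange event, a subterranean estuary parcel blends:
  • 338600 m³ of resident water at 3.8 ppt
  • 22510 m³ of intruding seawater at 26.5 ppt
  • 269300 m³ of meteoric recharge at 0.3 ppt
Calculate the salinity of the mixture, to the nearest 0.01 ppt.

3.12 ppt

By conservation of dissolved salt,
salt = 338,600×3.8 + 22,510×26.5 + 269,300×0.3 = 1,286,680 + 596,515 + 80,790 = 1,963,985
volume = 338,600 + 22,510 + 269,300 = 630,410 m³
S = 1,963,985 / 630,410 = 3.1154 ppt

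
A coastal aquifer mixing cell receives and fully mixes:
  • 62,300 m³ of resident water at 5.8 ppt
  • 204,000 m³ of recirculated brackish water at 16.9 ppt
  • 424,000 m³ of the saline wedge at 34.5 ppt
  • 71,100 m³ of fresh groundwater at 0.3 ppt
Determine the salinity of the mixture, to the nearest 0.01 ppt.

Mass of salt is conserved:
salt = 62,300×5.8 + 204,000×16.9 + 424,000×34.5 + 71,100×0.3 = 361,340 + 3,447,600 + 14,628,000 + 21,330 = 18,458,270
volume = 62,300 + 204,000 + 424,000 + 71,100 = 761,400 m³
S = 18,458,270 / 761,400 = 24.2425 ppt

24.24 ppt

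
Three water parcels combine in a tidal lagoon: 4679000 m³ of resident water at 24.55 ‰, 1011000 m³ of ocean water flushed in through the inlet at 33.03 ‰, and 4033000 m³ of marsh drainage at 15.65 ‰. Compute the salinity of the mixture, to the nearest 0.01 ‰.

21.74 ‰

Conserving salt mass:
salt = 4,679,000×24.55 + 1,011,000×33.03 + 4,033,000×15.65 = 114,869,450 + 33,393,330 + 63,116,450 = 211,379,230
volume = 4,679,000 + 1,011,000 + 4,033,000 = 9,723,000 m³
S = 211,379,230 / 9,723,000 = 21.7401 ‰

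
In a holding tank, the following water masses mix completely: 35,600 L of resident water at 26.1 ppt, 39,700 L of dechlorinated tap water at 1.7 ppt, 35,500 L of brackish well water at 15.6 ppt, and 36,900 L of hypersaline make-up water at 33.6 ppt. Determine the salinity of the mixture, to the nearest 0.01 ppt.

18.89 ppt

Mass of salt is conserved:
salt = 35,600×26.1 + 39,700×1.7 + 35,500×15.6 + 36,900×33.6 = 929,160 + 67,490 + 553,800 + 1,239,840 = 2,790,290
volume = 35,600 + 39,700 + 35,500 + 36,900 = 147,700 L
S = 2,790,290 / 147,700 = 18.8916 ppt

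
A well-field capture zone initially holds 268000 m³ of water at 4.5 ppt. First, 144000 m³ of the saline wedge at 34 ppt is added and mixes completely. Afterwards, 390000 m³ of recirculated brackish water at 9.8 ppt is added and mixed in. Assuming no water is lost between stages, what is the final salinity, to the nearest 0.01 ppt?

12.37 ppt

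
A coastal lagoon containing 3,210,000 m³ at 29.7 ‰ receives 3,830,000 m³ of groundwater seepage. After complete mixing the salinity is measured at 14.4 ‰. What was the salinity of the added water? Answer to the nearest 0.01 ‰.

Salt balance: 3,210,000×29.7 + 3,830,000×S = 7,040,000×14.4
95,337,000 + 3,830,000·S = 101,376,000
S = (101,376,000 − 95,337,000) / 3,830,000 = 1.5768 ‰

1.58 ‰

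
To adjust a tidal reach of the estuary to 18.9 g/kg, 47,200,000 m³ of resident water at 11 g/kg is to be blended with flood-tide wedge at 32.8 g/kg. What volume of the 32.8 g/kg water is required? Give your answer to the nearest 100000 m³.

Salt balance: 47,200,000×11 + V×32.8 = (47,200,000+V)×18.9
519,200,000 + 32.8V = 892,080,000 + 18.9V
372,880,000 = 13.9V
V = 26,825,899.28 m³

26800000 m³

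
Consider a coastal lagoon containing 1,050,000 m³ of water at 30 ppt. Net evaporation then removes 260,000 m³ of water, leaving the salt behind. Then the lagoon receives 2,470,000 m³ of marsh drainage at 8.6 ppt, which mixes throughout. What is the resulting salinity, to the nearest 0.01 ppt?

16.18 ppt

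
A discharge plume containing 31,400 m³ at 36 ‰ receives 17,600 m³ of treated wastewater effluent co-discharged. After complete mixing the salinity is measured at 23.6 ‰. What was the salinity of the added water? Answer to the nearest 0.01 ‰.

1.48 ‰

Salt balance: 31,400×36 + 17,600×S = 49,000×23.6
1,130,400 + 17,600·S = 1,156,400
S = (1,156,400 − 1,130,400) / 17,600 = 1.4773 ‰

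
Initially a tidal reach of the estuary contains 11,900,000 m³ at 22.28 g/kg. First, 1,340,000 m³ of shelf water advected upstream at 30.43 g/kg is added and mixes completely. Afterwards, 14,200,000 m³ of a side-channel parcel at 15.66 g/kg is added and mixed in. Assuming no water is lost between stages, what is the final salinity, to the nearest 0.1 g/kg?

Weighted by volume,
Initial salt = 11,900,000×22.28 = 265,132,000
After stage 1: salt = 265,132,000 + 1,340,000×30.43 = 305,908,200; volume = 13,240,000 m³; S = 23.105 g/kg
After stage 2: salt = 305,908,200 + 14,200,000×15.66 = 528,280,200; volume = 27,440,000 m³
S = 528,280,200 / 27,440,000 = 19.2522 g/kg

19.3 g/kg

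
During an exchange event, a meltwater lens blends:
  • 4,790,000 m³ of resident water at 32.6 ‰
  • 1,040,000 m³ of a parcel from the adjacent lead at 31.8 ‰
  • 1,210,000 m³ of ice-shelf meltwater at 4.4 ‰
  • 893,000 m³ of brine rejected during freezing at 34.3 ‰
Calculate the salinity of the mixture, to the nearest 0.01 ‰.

28.39 ‰

Total salt / total volume:
salt = 4,790,000×32.6 + 1,040,000×31.8 + 1,210,000×4.4 + 893,000×34.3 = 156,154,000 + 33,072,000 + 5,324,000 + 30,629,900 = 225,179,900
volume = 4,790,000 + 1,040,000 + 1,210,000 + 893,000 = 7,933,000 m³
S = 225,179,900 / 7,933,000 = 28.3852 ‰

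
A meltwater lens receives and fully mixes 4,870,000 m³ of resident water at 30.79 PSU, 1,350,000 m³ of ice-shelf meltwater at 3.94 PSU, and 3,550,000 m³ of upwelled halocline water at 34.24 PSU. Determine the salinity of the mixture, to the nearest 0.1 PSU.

28.3 PSU

Total salt / total volume:
salt = 4,870,000×30.79 + 1,350,000×3.94 + 3,550,000×34.24 = 149,947,300 + 5,319,000 + 121,552,000 = 276,818,300
volume = 4,870,000 + 1,350,000 + 3,550,000 = 9,770,000 m³
S = 276,818,300 / 9,770,000 = 28.334 PSU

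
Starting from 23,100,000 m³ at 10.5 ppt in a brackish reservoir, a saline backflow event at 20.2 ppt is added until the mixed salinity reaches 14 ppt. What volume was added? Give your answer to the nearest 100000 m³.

Salt balance: 23,100,000×10.5 + V×20.2 = (23,100,000+V)×14
242,550,000 + 20.2V = 323,400,000 + 14V
80,850,000 = 6.2V
V = 13,040,322.58 m³

13000000 m³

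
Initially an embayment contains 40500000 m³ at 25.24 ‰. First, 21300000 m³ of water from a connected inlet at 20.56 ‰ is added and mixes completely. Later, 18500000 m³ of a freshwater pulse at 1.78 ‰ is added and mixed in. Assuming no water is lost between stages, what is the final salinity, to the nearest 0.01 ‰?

Mass of salt is conserved:
Initial salt = 40,500,000×25.24 = 1,022,220,000
After stage 1: salt = 1,022,220,000 + 21,300,000×20.56 = 1,460,148,000; volume = 61,800,000 m³; S = 23.627 ‰
After stage 2: salt = 1,460,148,000 + 18,500,000×1.78 = 1,493,078,000; volume = 80,300,000 m³
S = 1,493,078,000 / 80,300,000 = 18.5937 ‰

18.59 ‰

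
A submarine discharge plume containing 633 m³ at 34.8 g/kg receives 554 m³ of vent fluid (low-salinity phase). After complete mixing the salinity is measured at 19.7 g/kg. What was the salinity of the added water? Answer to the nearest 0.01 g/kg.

2.45 g/kg

Salt balance: 633×34.8 + 554×S = 1,187×19.7
22,028.4 + 554·S = 23,383.9
S = (23,383.9 − 22,028.4) / 554 = 2.4468 g/kg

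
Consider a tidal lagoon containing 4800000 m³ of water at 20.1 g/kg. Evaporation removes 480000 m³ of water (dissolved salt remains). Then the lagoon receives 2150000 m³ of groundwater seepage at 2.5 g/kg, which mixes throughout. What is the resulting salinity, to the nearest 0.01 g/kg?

After evaporation: salt = 4,800,000×20.1 = 96,480,000; volume = 4,800,000 − 480,000 = 4,320,000 m³
After mixing: salt = 96,480,000 + 2,150,000×2.5 = 101,855,000; volume = 4,320,000 + 2,150,000 = 6,470,000 m³
S = 101,855,000 / 6,470,000 = 15.7427 g/kg

15.74 g/kg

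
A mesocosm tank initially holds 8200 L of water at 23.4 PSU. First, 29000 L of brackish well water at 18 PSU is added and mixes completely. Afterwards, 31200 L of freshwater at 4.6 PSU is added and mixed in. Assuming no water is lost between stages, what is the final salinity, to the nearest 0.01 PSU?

Weighted by volume,
Initial salt = 8,200×23.4 = 191,880
After stage 1: salt = 191,880 + 29,000×18 = 713,880; volume = 37,200 L; S = 19.19 PSU
After stage 2: salt = 713,880 + 31,200×4.6 = 857,400; volume = 68,400 L
S = 857,400 / 68,400 = 12.5351 PSU

12.54 PSU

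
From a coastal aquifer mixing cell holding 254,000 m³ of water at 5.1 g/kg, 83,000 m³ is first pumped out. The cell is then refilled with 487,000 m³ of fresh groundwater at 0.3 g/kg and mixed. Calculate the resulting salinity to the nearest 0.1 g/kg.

1.5 g/kg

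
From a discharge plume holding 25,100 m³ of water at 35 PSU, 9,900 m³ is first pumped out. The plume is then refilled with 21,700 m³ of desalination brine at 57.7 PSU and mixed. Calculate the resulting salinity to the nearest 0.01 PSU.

48.35 PSU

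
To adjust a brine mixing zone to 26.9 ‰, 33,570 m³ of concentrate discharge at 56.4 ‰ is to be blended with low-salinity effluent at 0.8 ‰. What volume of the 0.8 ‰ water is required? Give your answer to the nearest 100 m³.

37900 m³

Salt balance: 33,570×56.4 + V×0.8 = (33,570+V)×26.9
1,893,348 + 0.8V = 903,033 + 26.9V
990,315 = 26.1V
V = 37,943.1 m³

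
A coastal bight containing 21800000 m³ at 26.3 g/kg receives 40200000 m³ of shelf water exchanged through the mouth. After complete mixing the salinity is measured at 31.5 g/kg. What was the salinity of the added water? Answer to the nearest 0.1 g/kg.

Salt balance: 21,800,000×26.3 + 40,200,000×S = 62,000,000×31.5
573,340,000 + 40,200,000·S = 1,953,000,000
S = (1,953,000,000 − 573,340,000) / 40,200,000 = 34.3199 g/kg

34.3 g/kg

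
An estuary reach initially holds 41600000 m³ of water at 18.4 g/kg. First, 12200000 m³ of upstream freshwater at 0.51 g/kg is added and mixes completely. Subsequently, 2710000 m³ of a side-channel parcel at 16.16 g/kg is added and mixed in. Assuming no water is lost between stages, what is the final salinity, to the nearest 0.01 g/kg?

By conservation of dissolved salt,
Initial salt = 41,600,000×18.4 = 765,440,000
After stage 1: salt = 765,440,000 + 12,200,000×0.51 = 771,662,000; volume = 53,800,000 m³; S = 14.343 g/kg
After stage 2: salt = 771,662,000 + 2,710,000×16.16 = 815,455,600; volume = 56,510,000 m³
S = 815,455,600 / 56,510,000 = 14.4303 g/kg

14.43 g/kg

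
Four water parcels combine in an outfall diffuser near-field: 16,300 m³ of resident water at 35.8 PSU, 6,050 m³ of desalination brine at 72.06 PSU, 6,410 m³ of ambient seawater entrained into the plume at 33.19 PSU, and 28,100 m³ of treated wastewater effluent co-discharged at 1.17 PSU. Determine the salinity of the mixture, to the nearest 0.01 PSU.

Conserving salt mass:
salt = 16,300×35.8 + 6,050×72.06 + 6,410×33.19 + 28,100×1.17 = 583,540 + 435,963 + 212,747.9 + 32,877 = 1,265,127.9
volume = 16,300 + 6,050 + 6,410 + 28,100 = 56,860 m³
S = 1,265,127.9 / 56,860 = 22.2499 PSU

22.25 PSU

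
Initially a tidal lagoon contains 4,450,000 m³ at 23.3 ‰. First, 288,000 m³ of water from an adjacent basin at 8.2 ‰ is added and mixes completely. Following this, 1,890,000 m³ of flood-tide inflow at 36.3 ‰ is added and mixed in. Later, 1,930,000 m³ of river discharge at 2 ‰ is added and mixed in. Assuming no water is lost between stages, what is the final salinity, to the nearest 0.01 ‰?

Total salt / total volume:
Initial salt = 4,450,000×23.3 = 103,685,000
After stage 1: salt = 103,685,000 + 288,000×8.2 = 106,046,600; volume = 4,738,000 m³; S = 22.382 ‰
After stage 2: salt = 106,046,600 + 1,890,000×36.3 = 174,653,600; volume = 6,628,000 m³; S = 26.351 ‰
After stage 3: salt = 174,653,600 + 1,930,000×2 = 178,513,600; volume = 8,558,000 m³
S = 178,513,600 / 8,558,000 = 20.8593 ‰

20.86 ‰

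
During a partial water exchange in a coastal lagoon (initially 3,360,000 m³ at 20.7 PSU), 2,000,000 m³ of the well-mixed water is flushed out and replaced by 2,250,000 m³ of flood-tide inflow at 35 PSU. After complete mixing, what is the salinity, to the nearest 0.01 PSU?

29.61 PSU

Remaining after removal: 1,360,000 m³ at 20.7 PSU (salt = 28,152,000)
After addition: salt = 28,152,000 + 2,250,000×35 = 106,902,000; volume = 3,610,000 m³
S = 106,902,000 / 3,610,000 = 29.6127 PSU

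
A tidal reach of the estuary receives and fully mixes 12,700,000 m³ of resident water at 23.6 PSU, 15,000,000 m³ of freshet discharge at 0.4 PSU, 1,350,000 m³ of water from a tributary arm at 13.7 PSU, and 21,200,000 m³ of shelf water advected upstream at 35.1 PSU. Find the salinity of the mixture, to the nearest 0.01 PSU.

By conservation of dissolved salt,
salt = 12,700,000×23.6 + 15,000,000×0.4 + 1,350,000×13.7 + 21,200,000×35.1 = 299,720,000 + 6,000,000 + 18,495,000 + 744,120,000 = 1,068,335,000
volume = 12,700,000 + 15,000,000 + 1,350,000 + 21,200,000 = 50,250,000 m³
S = 1,068,335,000 / 50,250,000 = 21.2604 PSU

21.26 PSU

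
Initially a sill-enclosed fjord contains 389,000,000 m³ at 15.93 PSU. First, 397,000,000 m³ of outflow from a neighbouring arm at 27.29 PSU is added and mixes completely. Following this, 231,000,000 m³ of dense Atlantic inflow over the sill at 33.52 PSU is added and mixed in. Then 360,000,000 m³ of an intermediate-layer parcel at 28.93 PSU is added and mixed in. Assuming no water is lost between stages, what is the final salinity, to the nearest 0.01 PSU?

25.55 PSU

By conservation of dissolved salt,
Initial salt = 389,000,000×15.93 = 6,196,770,000
After stage 1: salt = 6,196,770,000 + 397,000,000×27.29 = 17,030,900,000; volume = 786,000,000 m³; S = 21.668 PSU
After stage 2: salt = 17,030,900,000 + 231,000,000×33.52 = 24,774,020,000; volume = 1,017,000,000 m³; S = 24.36 PSU
After stage 3: salt = 24,774,020,000 + 360,000,000×28.93 = 35,188,820,000; volume = 1,377,000,000 m³
S = 35,188,820,000 / 1,377,000,000 = 25.5547 PSU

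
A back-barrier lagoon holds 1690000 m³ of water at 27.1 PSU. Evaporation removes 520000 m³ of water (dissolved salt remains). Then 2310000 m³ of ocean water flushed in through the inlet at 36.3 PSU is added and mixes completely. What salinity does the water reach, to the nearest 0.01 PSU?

37.26 PSU

After evaporation: salt = 1,690,000×27.1 = 45,799,000; volume = 1,690,000 − 520,000 = 1,170,000 m³
After mixing: salt = 45,799,000 + 2,310,000×36.3 = 129,652,000; volume = 1,170,000 + 2,310,000 = 3,480,000 m³
S = 129,652,000 / 3,480,000 = 37.2563 PSU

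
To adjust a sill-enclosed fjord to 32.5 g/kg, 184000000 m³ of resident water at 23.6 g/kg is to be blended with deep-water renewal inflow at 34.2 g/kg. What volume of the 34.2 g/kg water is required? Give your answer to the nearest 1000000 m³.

963000000 m³

Salt balance: 184,000,000×23.6 + V×34.2 = (184,000,000+V)×32.5
4,342,400,000 + 34.2V = 5,980,000,000 + 32.5V
1,637,600,000 = 1.7V
V = 963,294,117.65 m³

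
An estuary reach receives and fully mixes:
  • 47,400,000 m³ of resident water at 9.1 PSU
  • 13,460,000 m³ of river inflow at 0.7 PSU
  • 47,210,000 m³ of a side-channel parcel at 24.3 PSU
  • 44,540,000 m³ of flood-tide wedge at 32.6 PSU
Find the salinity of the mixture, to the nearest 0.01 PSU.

19.92 PSU

Total salt / total volume:
salt = 47,400,000×9.1 + 13,460,000×0.7 + 47,210,000×24.3 + 44,540,000×32.6 = 431,340,000 + 9,422,000 + 1,147,203,000 + 1,452,004,000 = 3,039,969,000
volume = 47,400,000 + 13,460,000 + 47,210,000 + 44,540,000 = 152,610,000 m³
S = 3,039,969,000 / 152,610,000 = 19.9199 PSU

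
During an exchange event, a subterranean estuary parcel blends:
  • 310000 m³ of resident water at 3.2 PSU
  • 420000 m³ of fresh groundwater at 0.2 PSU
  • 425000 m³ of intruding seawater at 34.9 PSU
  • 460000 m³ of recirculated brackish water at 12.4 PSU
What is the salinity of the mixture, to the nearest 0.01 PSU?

13.38 PSU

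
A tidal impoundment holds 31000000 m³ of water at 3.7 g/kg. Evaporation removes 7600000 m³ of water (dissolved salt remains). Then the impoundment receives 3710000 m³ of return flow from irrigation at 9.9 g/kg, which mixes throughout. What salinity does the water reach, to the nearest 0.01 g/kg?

After evaporation: salt = 31,000,000×3.7 = 114,700,000; volume = 31,000,000 − 7,600,000 = 23,400,000 m³
After mixing: salt = 114,700,000 + 3,710,000×9.9 = 151,429,000; volume = 23,400,000 + 3,710,000 = 27,110,000 m³
S = 151,429,000 / 27,110,000 = 5.5857 g/kg

5.59 g/kg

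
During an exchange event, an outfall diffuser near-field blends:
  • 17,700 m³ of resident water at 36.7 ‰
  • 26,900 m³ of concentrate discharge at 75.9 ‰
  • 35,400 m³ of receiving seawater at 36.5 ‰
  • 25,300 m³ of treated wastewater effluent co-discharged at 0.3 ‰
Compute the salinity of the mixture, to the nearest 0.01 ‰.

37.90 ‰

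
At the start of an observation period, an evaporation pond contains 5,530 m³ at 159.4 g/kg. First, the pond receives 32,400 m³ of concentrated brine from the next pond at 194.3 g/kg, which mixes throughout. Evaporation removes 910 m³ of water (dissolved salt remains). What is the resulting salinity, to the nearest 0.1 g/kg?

193.9 g/kg

After mixing: salt = 5,530×159.4 + 32,400×194.3 = 7,176,802; volume = 37,930 m³
After evaporation: salt unchanged = 7,176,802; volume = 37,930 − 910 = 37,020 m³
S = 7,176,802 / 37,020 = 193.8628 g/kg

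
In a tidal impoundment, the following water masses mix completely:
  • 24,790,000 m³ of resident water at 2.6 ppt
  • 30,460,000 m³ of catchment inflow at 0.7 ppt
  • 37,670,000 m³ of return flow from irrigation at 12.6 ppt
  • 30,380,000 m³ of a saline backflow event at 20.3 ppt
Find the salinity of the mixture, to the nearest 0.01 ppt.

9.55 ppt

Salt balance:
salt = 24,790,000×2.6 + 30,460,000×0.7 + 37,670,000×12.6 + 30,380,000×20.3 = 64,454,000 + 21,322,000 + 474,642,000 + 616,714,000 = 1,177,132,000
volume = 24,790,000 + 30,460,000 + 37,670,000 + 30,380,000 = 123,300,000 m³
S = 1,177,132,000 / 123,300,000 = 9.5469 ppt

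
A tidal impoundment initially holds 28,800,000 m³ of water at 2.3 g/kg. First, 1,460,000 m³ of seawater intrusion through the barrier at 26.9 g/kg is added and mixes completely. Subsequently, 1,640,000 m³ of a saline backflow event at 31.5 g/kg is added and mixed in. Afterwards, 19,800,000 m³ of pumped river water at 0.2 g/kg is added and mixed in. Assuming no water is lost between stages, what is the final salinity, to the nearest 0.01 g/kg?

3.12 g/kg

Salt balance:
Initial salt = 28,800,000×2.3 = 66,240,000
After stage 1: salt = 66,240,000 + 1,460,000×26.9 = 105,514,000; volume = 30,260,000 m³; S = 3.487 g/kg
After stage 2: salt = 105,514,000 + 1,640,000×31.5 = 157,174,000; volume = 31,900,000 m³; S = 4.927 g/kg
After stage 3: salt = 157,174,000 + 19,800,000×0.2 = 161,134,000; volume = 51,700,000 m³
S = 161,134,000 / 51,700,000 = 3.1167 g/kg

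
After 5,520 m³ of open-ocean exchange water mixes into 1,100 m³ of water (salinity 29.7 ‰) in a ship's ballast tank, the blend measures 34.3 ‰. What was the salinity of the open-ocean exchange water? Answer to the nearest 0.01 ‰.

35.22 ‰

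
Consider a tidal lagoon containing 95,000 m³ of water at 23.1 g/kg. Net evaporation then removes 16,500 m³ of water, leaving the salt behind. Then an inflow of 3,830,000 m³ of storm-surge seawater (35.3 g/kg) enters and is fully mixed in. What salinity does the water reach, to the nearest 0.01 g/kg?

35.15 g/kg

After evaporation: salt = 95,000×23.1 = 2,194,500; volume = 95,000 − 16,500 = 78,500 m³
After mixing: salt = 2,194,500 + 3,830,000×35.3 = 137,393,500; volume = 78,500 + 3,830,000 = 3,908,500 m³
S = 137,393,500 / 3,908,500 = 35.1525 g/kg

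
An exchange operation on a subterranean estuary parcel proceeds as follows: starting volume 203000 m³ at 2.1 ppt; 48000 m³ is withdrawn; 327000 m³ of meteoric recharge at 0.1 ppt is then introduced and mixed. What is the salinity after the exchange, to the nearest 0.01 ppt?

0.74 ppt

Remaining after removal: 155,000 m³ at 2.1 ppt (salt = 325,500)
After addition: salt = 325,500 + 327,000×0.1 = 358,200; volume = 482,000 m³
S = 358,200 / 482,000 = 0.7432 ppt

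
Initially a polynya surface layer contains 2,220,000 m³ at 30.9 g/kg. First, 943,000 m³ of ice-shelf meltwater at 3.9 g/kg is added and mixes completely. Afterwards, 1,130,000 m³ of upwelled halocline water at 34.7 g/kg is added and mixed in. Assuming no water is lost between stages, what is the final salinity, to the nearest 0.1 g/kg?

Total salt / total volume:
Initial salt = 2,220,000×30.9 = 68,598,000
After stage 1: salt = 68,598,000 + 943,000×3.9 = 72,275,700; volume = 3,163,000 m³; S = 22.85 g/kg
After stage 2: salt = 72,275,700 + 1,130,000×34.7 = 111,486,700; volume = 4,293,000 m³
S = 111,486,700 / 4,293,000 = 25.9694 g/kg

26.0 g/kg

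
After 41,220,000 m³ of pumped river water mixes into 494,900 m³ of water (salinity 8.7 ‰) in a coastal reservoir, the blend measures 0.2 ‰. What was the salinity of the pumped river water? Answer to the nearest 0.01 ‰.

0.10 ‰

Salt balance: 494,900×8.7 + 41,220,000×S = 41,714,900×0.2
4,305,630 + 41,220,000·S = 8,342,980
S = (8,342,980 − 4,305,630) / 41,220,000 = 0.0979 ‰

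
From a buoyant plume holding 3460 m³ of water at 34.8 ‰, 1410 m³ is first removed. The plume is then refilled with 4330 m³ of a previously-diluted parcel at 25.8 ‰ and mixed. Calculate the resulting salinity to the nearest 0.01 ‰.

28.69 ‰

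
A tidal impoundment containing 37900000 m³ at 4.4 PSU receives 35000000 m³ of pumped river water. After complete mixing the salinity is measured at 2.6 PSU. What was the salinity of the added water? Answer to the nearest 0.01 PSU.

0.65 PSU

Salt balance: 37,900,000×4.4 + 35,000,000×S = 72,900,000×2.6
166,760,000 + 35,000,000·S = 189,540,000
S = (189,540,000 − 166,760,000) / 35,000,000 = 0.6509 PSU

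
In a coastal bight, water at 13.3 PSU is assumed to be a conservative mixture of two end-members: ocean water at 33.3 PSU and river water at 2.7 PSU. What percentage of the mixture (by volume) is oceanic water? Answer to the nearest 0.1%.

34.6%

Let g be the oceanic fraction. Salt balance per unit volume:
g×33.3 + (1−g)×2.7 = 13.3
g = (13.3 − 2.7) / (33.3 − 2.7) = 10.6/30.6 = 0.3464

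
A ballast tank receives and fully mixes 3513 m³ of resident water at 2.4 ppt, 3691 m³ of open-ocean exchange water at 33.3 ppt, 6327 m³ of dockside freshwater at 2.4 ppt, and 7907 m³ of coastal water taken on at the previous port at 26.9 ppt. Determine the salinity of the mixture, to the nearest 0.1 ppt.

16.8 ppt

By conservation of dissolved salt,
salt = 3,513×2.4 + 3,691×33.3 + 6,327×2.4 + 7,907×26.9 = 8,431.2 + 122,910.3 + 15,184.8 + 212,698.3 = 359,224.6
volume = 3,513 + 3,691 + 6,327 + 7,907 = 21,438 m³
S = 359,224.6 / 21,438 = 16.756 ppt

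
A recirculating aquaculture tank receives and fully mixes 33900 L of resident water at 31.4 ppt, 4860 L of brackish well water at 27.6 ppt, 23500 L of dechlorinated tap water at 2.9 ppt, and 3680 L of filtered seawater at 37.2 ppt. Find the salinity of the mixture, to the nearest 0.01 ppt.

21.29 ppt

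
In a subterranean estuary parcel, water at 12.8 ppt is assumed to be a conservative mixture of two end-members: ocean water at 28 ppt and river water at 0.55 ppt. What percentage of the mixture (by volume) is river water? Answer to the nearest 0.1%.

Let f be the freshwater fraction. Salt balance per unit volume:
f×0.55 + (1−f)×28 = 12.8
f = (28 − 12.8) / (28 − 0.55) = 15.2/27.45 = 0.5537

55.4%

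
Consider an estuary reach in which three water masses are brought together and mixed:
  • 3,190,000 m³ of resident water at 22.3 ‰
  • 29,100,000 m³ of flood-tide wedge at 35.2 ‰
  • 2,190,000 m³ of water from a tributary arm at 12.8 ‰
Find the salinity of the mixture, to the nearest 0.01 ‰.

32.58 ‰

Salt balance:
salt = 3,190,000×22.3 + 29,100,000×35.2 + 2,190,000×12.8 = 71,137,000 + 1,024,320,000 + 28,032,000 = 1,123,489,000
volume = 3,190,000 + 29,100,000 + 2,190,000 = 34,480,000 m³
S = 1,123,489,000 / 34,480,000 = 32.5838 ‰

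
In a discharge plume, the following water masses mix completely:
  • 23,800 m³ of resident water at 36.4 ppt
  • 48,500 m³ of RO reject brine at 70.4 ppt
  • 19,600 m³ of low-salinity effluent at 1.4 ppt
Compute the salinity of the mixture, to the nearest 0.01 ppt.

Salt balance:
salt = 23,800×36.4 + 48,500×70.4 + 19,600×1.4 = 866,320 + 3,414,400 + 27,440 = 4,308,160
volume = 23,800 + 48,500 + 19,600 = 91,900 m³
S = 4,308,160 / 91,900 = 46.8788 ppt

46.88 ppt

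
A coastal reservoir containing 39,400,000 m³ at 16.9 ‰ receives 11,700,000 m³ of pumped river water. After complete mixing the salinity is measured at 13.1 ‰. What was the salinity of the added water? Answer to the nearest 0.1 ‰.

0.3 ‰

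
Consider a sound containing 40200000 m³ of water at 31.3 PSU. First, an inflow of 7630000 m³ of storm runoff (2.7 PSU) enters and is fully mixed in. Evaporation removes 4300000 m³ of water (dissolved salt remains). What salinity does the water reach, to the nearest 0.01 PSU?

After mixing: salt = 40,200,000×31.3 + 7,630,000×2.7 = 1,278,861,000; volume = 47,830,000 m³
After evaporation: salt unchanged = 1,278,861,000; volume = 47,830,000 − 4,300,000 = 43,530,000 m³
S = 1,278,861,000 / 43,530,000 = 29.3788 PSU

29.38 PSU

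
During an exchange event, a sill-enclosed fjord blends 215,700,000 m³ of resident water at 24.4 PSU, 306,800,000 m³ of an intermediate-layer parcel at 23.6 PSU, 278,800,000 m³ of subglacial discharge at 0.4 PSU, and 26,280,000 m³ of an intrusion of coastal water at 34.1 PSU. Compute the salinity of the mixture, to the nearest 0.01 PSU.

16.33 PSU

Total salt / total volume:
salt = 215,700,000×24.4 + 306,800,000×23.6 + 278,800,000×0.4 + 26,280,000×34.1 = 5,263,080,000 + 7,240,480,000 + 111,520,000 + 896,148,000 = 13,511,228,000
volume = 215,700,000 + 306,800,000 + 278,800,000 + 26,280,000 = 827,580,000 m³
S = 13,511,228,000 / 827,580,000 = 16.3262 PSU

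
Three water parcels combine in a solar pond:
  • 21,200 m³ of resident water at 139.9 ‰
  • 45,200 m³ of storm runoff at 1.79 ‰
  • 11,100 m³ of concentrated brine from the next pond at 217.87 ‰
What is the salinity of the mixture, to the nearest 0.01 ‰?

70.52 ‰

Weighted by volume,
salt = 21,200×139.9 + 45,200×1.79 + 11,100×217.87 = 2,965,880 + 80,908 + 2,418,357 = 5,465,145
volume = 21,200 + 45,200 + 11,100 = 77,500 m³
S = 5,465,145 / 77,500 = 70.518 ‰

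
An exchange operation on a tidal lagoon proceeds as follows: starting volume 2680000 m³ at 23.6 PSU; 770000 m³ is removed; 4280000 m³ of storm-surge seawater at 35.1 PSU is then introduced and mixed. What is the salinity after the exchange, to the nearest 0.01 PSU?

Remaining after removal: 1,910,000 m³ at 23.6 PSU (salt = 45,076,000)
After addition: salt = 45,076,000 + 4,280,000×35.1 = 195,304,000; volume = 6,190,000 m³
S = 195,304,000 / 6,190,000 = 31.5515 PSU

31.55 PSU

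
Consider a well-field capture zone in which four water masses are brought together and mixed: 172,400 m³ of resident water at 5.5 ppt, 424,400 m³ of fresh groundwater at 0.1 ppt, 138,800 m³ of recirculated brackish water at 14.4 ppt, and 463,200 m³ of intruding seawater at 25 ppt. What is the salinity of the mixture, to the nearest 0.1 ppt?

12.2 ppt

By conservation of dissolved salt,
salt = 172,400×5.5 + 424,400×0.1 + 138,800×14.4 + 463,200×25 = 948,200 + 42,440 + 1,998,720 + 11,580,000 = 14,569,360
volume = 172,400 + 424,400 + 138,800 + 463,200 = 1,198,800 m³
S = 14,569,360 / 1,198,800 = 12.153 ppt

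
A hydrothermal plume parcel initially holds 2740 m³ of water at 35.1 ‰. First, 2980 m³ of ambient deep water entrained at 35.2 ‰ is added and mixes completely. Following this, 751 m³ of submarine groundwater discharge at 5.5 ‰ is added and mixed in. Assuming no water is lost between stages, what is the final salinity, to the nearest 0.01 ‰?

31.71 ‰

By conservation of dissolved salt,
Initial salt = 2,740×35.1 = 96,174
After stage 1: salt = 96,174 + 2,980×35.2 = 201,070; volume = 5,720 m³; S = 35.152 ‰
After stage 2: salt = 201,070 + 751×5.5 = 205,200.5; volume = 6,471 m³
S = 205,200.5 / 6,471 = 31.7108 ‰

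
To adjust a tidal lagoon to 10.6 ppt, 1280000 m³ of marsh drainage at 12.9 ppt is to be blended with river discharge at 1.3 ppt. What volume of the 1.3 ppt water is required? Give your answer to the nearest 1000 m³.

Salt balance: 1,280,000×12.9 + V×1.3 = (1,280,000+V)×10.6
16,512,000 + 1.3V = 13,568,000 + 10.6V
2,944,000 = 9.3V
V = 316,559.14 m³

317000 m³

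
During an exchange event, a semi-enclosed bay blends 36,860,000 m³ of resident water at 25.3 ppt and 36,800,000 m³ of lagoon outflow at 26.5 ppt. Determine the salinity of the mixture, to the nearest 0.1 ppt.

Total salt / total volume:
salt = 36,860,000×25.3 + 36,800,000×26.5 = 932,558,000 + 975,200,000 = 1,907,758,000
volume = 36,860,000 + 36,800,000 = 73,660,000 m³
S = 1,907,758,000 / 73,660,000 = 25.9 ppt

25.9 ppt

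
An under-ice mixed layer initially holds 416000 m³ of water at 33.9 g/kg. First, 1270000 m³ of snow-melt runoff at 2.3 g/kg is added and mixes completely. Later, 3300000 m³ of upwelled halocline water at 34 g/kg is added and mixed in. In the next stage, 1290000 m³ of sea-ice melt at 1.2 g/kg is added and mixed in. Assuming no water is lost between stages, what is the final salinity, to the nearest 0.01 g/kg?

20.84 g/kg

Conserving salt mass:
Initial salt = 416,000×33.9 = 14,102,400
After stage 1: salt = 14,102,400 + 1,270,000×2.3 = 17,023,400; volume = 1,686,000 m³; S = 10.097 g/kg
After stage 2: salt = 17,023,400 + 3,300,000×34 = 129,223,400; volume = 4,986,000 m³; S = 25.917 g/kg
After stage 3: salt = 129,223,400 + 1,290,000×1.2 = 130,771,400; volume = 6,276,000 m³
S = 130,771,400 / 6,276,000 = 20.8367 g/kg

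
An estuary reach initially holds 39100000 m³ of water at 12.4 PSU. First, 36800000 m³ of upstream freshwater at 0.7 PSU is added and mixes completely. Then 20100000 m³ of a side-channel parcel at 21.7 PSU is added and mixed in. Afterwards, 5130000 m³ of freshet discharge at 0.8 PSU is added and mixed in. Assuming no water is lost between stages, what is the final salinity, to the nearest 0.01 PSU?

Weighted by volume,
Initial salt = 39,100,000×12.4 = 484,840,000
After stage 1: salt = 484,840,000 + 36,800,000×0.7 = 510,600,000; volume = 75,900,000 m³; S = 6.727 PSU
After stage 2: salt = 510,600,000 + 20,100,000×21.7 = 946,770,000; volume = 96,000,000 m³; S = 9.862 PSU
After stage 3: salt = 946,770,000 + 5,130,000×0.8 = 950,874,000; volume = 101,130,000 m³
S = 950,874,000 / 101,130,000 = 9.4025 PSU

9.40 PSU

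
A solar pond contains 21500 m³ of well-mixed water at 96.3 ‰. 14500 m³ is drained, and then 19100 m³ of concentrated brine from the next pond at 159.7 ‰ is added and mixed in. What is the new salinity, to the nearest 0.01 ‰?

Remaining after removal: 7,000 m³ at 96.3 ‰ (salt = 674,100)
After addition: salt = 674,100 + 19,100×159.7 = 3,724,370; volume = 26,100 m³
S = 3,724,370 / 26,100 = 142.6962 ‰

142.70 ‰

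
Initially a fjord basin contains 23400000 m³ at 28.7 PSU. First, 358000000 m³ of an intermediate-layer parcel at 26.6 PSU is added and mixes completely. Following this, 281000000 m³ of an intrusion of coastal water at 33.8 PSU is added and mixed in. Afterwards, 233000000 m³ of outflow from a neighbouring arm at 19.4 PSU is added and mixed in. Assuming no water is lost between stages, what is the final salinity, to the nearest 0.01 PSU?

Salt balance:
Initial salt = 23,400,000×28.7 = 671,580,000
After stage 1: salt = 671,580,000 + 358,000,000×26.6 = 10,194,380,000; volume = 381,400,000 m³; S = 26.729 PSU
After stage 2: salt = 10,194,380,000 + 281,000,000×33.8 = 19,692,180,000; volume = 662,400,000 m³; S = 29.729 PSU
After stage 3: salt = 19,692,180,000 + 233,000,000×19.4 = 24,212,380,000; volume = 895,400,000 m³
S = 24,212,380,000 / 895,400,000 = 27.0409 PSU

27.04 PSU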